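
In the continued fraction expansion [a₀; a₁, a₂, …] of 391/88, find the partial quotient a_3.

⌊391/88⌋ = 4, remainder 39
⌊88/39⌋ = 2, remainder 10
⌊39/10⌋ = 3, remainder 9
⌊10/9⌋ = 1, remainder 1

1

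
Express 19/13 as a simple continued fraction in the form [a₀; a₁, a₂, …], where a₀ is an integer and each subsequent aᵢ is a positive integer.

Apply division with remainder until the remainder is 0:
19 = 1·13 + 6, so a_0 = 1
13 = 2·6 + 1, so a_1 = 2
6 = 6·1 + 0, so a_2 = 6

[1; 2, 6]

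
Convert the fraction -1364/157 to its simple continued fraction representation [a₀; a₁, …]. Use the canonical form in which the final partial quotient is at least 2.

-1364 ÷ 157 → quotient -9, remainder 49
157 ÷ 49 → quotient 3, remainder 10
49 ÷ 10 → quotient 4, remainder 9
10 ÷ 9 → quotient 1, remainder 1
9 ÷ 1 → quotient 9, remainder 0

[-9; 3, 4, 1, 9]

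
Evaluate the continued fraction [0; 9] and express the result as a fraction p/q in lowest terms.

Start with 9.
0 + 1/(9/1) = 0 + 1/9 = 1/9

1/9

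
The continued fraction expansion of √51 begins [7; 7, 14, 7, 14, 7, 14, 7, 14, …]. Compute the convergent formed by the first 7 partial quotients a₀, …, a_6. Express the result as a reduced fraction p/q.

a_0 = 7: 7/1
a_1 = 7: 50/7
a_2 = 14: 707/99
a_3 = 7: 4999/700
a_4 = 14: 70693/9899
a_5 = 7: 499850/69993
a_6 = 14: 7068593/989801

7068593/989801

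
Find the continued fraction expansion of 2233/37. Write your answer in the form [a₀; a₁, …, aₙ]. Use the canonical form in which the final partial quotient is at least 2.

2233 ÷ 37 → quotient 60, remainder 13
37 ÷ 13 → quotient 2, remainder 11
13 ÷ 11 → quotient 1, remainder 2
11 ÷ 2 → quotient 5, remainder 1
2 ÷ 1 → quotient 2, remainder 0

[60; 2, 1, 5, 2]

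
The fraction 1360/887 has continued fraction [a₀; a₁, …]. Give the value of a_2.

Apply division with remainder until the remainder is 0:
⌊1360/887⌋ = 1, remainder 473
⌊887/473⌋ = 1, remainder 414
⌊473/414⌋ = 1, remainder 59

1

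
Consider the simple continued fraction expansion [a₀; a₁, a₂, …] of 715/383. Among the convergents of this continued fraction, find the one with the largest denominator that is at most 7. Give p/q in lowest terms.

List convergents until the denominator exceeds the bound:
a_0 = 1: 1/1  (≤ bound)
a_1 = 1: 2/1  (≤ bound)
a_2 = 6: 13/7  (≤ bound)
a_3 = 1: 15/8  (> 7, stop)

13/7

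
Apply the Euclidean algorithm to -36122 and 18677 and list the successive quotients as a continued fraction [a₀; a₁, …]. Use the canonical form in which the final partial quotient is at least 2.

[-2; 15, 6, 3, 1, 15, 1, 2]

⌊-36122/18677⌋ = -2, remainder 1232
⌊18677/1232⌋ = 15, remainder 197
⌊1232/197⌋ = 6, remainder 50
⌊197/50⌋ = 3, remainder 47
⌊50/47⌋ = 1, remainder 3
⌊47/3⌋ = 15, remainder 2
⌊3/2⌋ = 1, remainder 1
⌊2/1⌋ = 2, remainder 0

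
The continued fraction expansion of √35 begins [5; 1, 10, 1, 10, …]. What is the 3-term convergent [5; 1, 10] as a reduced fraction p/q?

Compute successive convergents:
a_0 = 5: 5/1
a_1 = 1: 6/1
a_2 = 10: 65/11

65/11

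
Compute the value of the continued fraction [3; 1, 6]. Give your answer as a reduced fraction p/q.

Start with 6.
1 + 1/(6/1) = 1 + 1/6 = 7/6
3 + 1/(7/6) = 3 + 6/7 = 27/7

27/7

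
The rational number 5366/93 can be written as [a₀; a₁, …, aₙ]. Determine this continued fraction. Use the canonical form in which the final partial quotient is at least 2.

5366 = 57·93 + 65, so a_0 = 57
93 = 1·65 + 28, so a_1 = 1
65 = 2·28 + 9, so a_2 = 2
28 = 3·9 + 1, so a_3 = 3
9 = 9·1 + 0, so a_4 = 9

[57; 1, 2, 3, 9]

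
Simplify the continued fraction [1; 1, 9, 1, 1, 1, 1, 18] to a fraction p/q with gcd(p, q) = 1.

1879/986

Work from the innermost term outward:
Start with 18.
1 + 1/(18/1) = 1 + 1/18 = 19/18
1 + 1/(19/18) = 1 + 18/19 = 37/19
1 + 1/(37/19) = 1 + 19/37 = 56/37
1 + 1/(56/37) = 1 + 37/56 = 93/56
9 + 1/(93/56) = 9 + 56/93 = 893/93
1 + 1/(893/93) = 1 + 93/893 = 986/893
1 + 1/(986/893) = 1 + 893/986 = 1879/986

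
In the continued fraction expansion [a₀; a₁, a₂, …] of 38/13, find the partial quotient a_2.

12

⌊38/13⌋ = 2, remainder 12
⌊13/12⌋ = 1, remainder 1
⌊12/1⌋ = 12, remainder 0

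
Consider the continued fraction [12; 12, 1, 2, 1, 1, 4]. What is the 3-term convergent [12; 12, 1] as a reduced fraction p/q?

Start with 1.
12 + 1/(1/1) = 12 + 1/1 = 13/1
12 + 1/(13/1) = 12 + 1/13 = 157/13

157/13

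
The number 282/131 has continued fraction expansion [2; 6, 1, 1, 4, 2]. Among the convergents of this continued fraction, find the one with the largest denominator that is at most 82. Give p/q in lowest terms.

127/59

a_0 = 2: 2/1  (≤ bound)
a_1 = 6: 13/6  (≤ bound)
a_2 = 1: 15/7  (≤ bound)
a_3 = 1: 28/13  (≤ bound)
a_4 = 4: 127/59  (≤ bound)
a_5 = 2: 282/131  (> 82, stop)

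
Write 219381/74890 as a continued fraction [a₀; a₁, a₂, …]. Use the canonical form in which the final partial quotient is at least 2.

[2; 1, 13, 6, 3, 1, 3, 56]

Repeatedly divide and take the remainder:
219381 = 2·74890 + 69601, so a_0 = 2
74890 = 1·69601 + 5289, so a_1 = 1
69601 = 13·5289 + 844, so a_2 = 13
5289 = 6·844 + 225, so a_3 = 6
844 = 3·225 + 169, so a_4 = 3
225 = 1·169 + 56, so a_5 = 1
169 = 3·56 + 1, so a_6 = 3
56 = 56·1 + 0, so a_7 = 56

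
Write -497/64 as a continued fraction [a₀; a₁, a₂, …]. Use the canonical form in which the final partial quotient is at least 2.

[-8; 4, 3, 1, 3]

⌊-497/64⌋ = -8, remainder 15
⌊64/15⌋ = 4, remainder 4
⌊15/4⌋ = 3, remainder 3
⌊4/3⌋ = 1, remainder 1
⌊3/1⌋ = 3, remainder 0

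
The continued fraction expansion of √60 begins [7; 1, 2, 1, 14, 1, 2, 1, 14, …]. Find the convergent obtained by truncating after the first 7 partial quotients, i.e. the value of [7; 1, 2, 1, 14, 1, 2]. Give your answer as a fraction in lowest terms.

a_0 = 7: 7/1
a_1 = 1: 8/1
a_2 = 2: 23/3
a_3 = 1: 31/4
a_4 = 14: 457/59
a_5 = 1: 488/63
a_6 = 2: 1433/185

1433/185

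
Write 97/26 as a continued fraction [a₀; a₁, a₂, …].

97 ÷ 26 → quotient 3, remainder 19
26 ÷ 19 → quotient 1, remainder 7
19 ÷ 7 → quotient 2, remainder 5
7 ÷ 5 → quotient 1, remainder 2
5 ÷ 2 → quotient 2, remainder 1
2 ÷ 1 → quotient 2, remainder 0

[3; 1, 2, 1, 2, 2]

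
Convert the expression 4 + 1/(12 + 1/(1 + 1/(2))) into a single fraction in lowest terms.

Start with 2.
1 + 1/(2/1) = 1 + 1/2 = 3/2
12 + 1/(3/2) = 12 + 2/3 = 38/3
4 + 1/(38/3) = 4 + 3/38 = 155/38

155/38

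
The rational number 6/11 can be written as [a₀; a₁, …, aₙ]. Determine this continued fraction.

Repeatedly divide and take the remainder:
6 = 0·11 + 6, so a_0 = 0
11 = 1·6 + 5, so a_1 = 1
6 = 1·5 + 1, so a_2 = 1
5 = 5·1 + 0, so a_3 = 5

[0; 1, 1, 5]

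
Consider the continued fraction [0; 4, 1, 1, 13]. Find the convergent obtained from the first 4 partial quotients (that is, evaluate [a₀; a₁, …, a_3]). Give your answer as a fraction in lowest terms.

Work from the innermost term outward:
Start with 1.
1 + 1/(1/1) = 1 + 1/1 = 2/1
4 + 1/(2/1) = 4 + 1/2 = 9/2
0 + 1/(9/2) = 0 + 2/9 = 2/9

2/9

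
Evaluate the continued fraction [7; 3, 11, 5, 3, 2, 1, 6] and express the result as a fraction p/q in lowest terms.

Use the convergent recurrence hₖ = aₖ·hₖ₋₁ + hₖ₋₂ (and likewise for the denominators kₖ):
a_0 = 7: 7/1
a_1 = 3: 22/3
a_2 = 11: 249/34
a_3 = 5: 1267/173
a_4 = 3: 4050/553
a_5 = 2: 9367/1279
a_6 = 1: 13417/1832
a_7 = 6: 89869/12271

89869/12271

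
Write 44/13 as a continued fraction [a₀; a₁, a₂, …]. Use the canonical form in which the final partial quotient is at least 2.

[3; 2, 1, 1, 2]

44 = 3·13 + 5, so a_0 = 3
13 = 2·5 + 3, so a_1 = 2
5 = 1·3 + 2, so a_2 = 1
3 = 1·2 + 1, so a_3 = 1
2 = 2·1 + 0, so a_4 = 2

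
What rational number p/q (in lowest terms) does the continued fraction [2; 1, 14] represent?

44/15

Compute successive convergents:
a_0 = 2: 2/1
a_1 = 1: 3/1
a_2 = 14: 44/15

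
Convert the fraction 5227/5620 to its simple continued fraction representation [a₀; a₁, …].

[0; 1, 13, 3, 3, 39]

5227 ÷ 5620 → quotient 0, remainder 5227
5620 ÷ 5227 → quotient 1, remainder 393
5227 ÷ 393 → quotient 13, remainder 118
393 ÷ 118 → quotient 3, remainder 39
118 ÷ 39 → quotient 3, remainder 1
39 ÷ 1 → quotient 39, remainder 0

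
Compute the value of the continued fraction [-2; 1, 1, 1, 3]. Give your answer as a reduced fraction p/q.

Start with 3.
1 + 1/(3/1) = 1 + 1/3 = 4/3
1 + 1/(4/3) = 1 + 3/4 = 7/4
1 + 1/(7/4) = 1 + 4/7 = 11/7
-2 + 1/(11/7) = -2 + 7/11 = -15/11

-15/11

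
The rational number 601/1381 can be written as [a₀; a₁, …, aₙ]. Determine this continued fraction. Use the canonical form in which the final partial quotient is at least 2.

[0; 2, 3, 2, 1, 3, 1, 12]

601 = 0·1381 + 601, so a_0 = 0
1381 = 2·601 + 179, so a_1 = 2
601 = 3·179 + 64, so a_2 = 3
179 = 2·64 + 51, so a_3 = 2
64 = 1·51 + 13, so a_4 = 1
51 = 3·13 + 12, so a_5 = 3
13 = 1·12 + 1, so a_6 = 1
12 = 12·1 + 0, so a_7 = 12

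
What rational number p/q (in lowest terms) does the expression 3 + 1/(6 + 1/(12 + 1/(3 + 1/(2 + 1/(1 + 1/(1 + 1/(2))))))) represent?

10411/3290

Collapse the nested fraction from the inside out:
Start with 2.
1 + 1/(2/1) = 1 + 1/2 = 3/2
1 + 1/(3/2) = 1 + 2/3 = 5/3
2 + 1/(5/3) = 2 + 3/5 = 13/5
3 + 1/(13/5) = 3 + 5/13 = 44/13
12 + 1/(44/13) = 12 + 13/44 = 541/44
6 + 1/(541/44) = 6 + 44/541 = 3290/541
3 + 1/(3290/541) = 3 + 541/3290 = 10411/3290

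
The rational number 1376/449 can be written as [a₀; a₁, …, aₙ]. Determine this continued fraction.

1376 = 3·449 + 29, so a_0 = 3
449 = 15·29 + 14, so a_1 = 15
29 = 2·14 + 1, so a_2 = 2
14 = 14·1 + 0, so a_3 = 14

[3; 15, 2, 14]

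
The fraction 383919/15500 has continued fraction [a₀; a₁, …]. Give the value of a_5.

5

⌊383919/15500⌋ = 24, remainder 11919
⌊15500/11919⌋ = 1, remainder 3581
⌊11919/3581⌋ = 3, remainder 1176
⌊3581/1176⌋ = 3, remainder 53
⌊1176/53⌋ = 22, remainder 10
⌊53/10⌋ = 5, remainder 3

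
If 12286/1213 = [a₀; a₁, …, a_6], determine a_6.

12286 = 10·1213 + 156, so a_0 = 10
1213 = 7·156 + 121, so a_1 = 7
156 = 1·121 + 35, so a_2 = 1
121 = 3·35 + 16, so a_3 = 3
35 = 2·16 + 3, so a_4 = 2
16 = 5·3 + 1, so a_5 = 5
3 = 3·1 + 0, so a_6 = 3

3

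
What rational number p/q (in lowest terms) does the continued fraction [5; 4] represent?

21/4

a_0 = 5: 5/1
a_1 = 4: 21/4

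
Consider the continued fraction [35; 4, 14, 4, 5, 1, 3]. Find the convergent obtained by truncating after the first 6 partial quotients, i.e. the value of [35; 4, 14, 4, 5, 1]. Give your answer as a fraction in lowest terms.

a_0 = 35: 35/1
a_1 = 4: 141/4
a_2 = 14: 2009/57
a_3 = 4: 8177/232
a_4 = 5: 42894/1217
a_5 = 1: 51071/1449

51071/1449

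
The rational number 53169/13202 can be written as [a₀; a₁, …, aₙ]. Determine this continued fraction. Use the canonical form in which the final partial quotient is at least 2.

53169 = 4·13202 + 361, so a_0 = 4
13202 = 36·361 + 206, so a_1 = 36
361 = 1·206 + 155, so a_2 = 1
206 = 1·155 + 51, so a_3 = 1
155 = 3·51 + 2, so a_4 = 3
51 = 25·2 + 1, so a_5 = 25
2 = 2·1 + 0, so a_6 = 2

[4; 36, 1, 1, 3, 25, 2]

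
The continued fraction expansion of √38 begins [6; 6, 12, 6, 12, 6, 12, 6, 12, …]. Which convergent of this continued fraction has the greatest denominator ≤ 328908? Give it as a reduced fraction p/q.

a_0 = 6: 6/1  (≤ bound)
a_1 = 6: 37/6  (≤ bound)
a_2 = 12: 450/73  (≤ bound)
a_3 = 6: 2737/444  (≤ bound)
a_4 = 12: 33294/5401  (≤ bound)
a_5 = 6: 202501/32850  (≤ bound)
a_6 = 12: 2463306/399601  (> 328908, stop)

202501/32850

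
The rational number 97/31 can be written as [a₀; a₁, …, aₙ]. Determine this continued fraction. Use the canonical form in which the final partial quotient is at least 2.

97 ÷ 31 → quotient 3, remainder 4
31 ÷ 4 → quotient 7, remainder 3
4 ÷ 3 → quotient 1, remainder 1
3 ÷ 1 → quotient 3, remainder 0

[3; 7, 1, 3]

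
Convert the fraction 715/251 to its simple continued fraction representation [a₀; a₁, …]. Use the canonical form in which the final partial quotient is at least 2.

715 ÷ 251 → quotient 2, remainder 213
251 ÷ 213 → quotient 1, remainder 38
213 ÷ 38 → quotient 5, remainder 23
38 ÷ 23 → quotient 1, remainder 15
23 ÷ 15 → quotient 1, remainder 8
15 ÷ 8 → quotient 1, remainder 7
8 ÷ 7 → quotient 1, remainder 1
7 ÷ 1 → quotient 7, remainder 0

[2; 1, 5, 1, 1, 1, 1, 7]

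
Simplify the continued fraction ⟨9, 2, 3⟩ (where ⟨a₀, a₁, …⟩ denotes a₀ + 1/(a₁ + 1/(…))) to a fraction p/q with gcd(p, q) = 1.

a_0 = 9: 9/1
a_1 = 2: 19/2
a_2 = 3: 66/7

66/7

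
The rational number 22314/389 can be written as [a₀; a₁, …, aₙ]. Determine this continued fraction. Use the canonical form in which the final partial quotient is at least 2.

[57; 2, 1, 3, 6, 1, 4]

⌊22314/389⌋ = 57, remainder 141
⌊389/141⌋ = 2, remainder 107
⌊141/107⌋ = 1, remainder 34
⌊107/34⌋ = 3, remainder 5
⌊34/5⌋ = 6, remainder 4
⌊5/4⌋ = 1, remainder 1
⌊4/1⌋ = 4, remainder 0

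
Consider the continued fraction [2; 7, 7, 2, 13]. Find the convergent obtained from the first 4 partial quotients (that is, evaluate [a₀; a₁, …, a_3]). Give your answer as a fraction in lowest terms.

Start with 2.
7 + 1/(2/1) = 7 + 1/2 = 15/2
7 + 1/(15/2) = 7 + 2/15 = 107/15
2 + 1/(107/15) = 2 + 15/107 = 229/107

229/107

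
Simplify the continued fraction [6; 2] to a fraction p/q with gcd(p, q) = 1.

Start with 2.
6 + 1/(2/1) = 6 + 1/2 = 13/2

13/2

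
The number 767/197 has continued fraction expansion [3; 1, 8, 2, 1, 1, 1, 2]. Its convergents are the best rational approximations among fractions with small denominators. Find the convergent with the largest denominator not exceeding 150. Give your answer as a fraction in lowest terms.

a_0 = 3: 3/1  (≤ bound)
a_1 = 1: 4/1  (≤ bound)
a_2 = 8: 35/9  (≤ bound)
a_3 = 2: 74/19  (≤ bound)
a_4 = 1: 109/28  (≤ bound)
a_5 = 1: 183/47  (≤ bound)
a_6 = 1: 292/75  (≤ bound)
a_7 = 2: 767/197  (> 150, stop)

292/75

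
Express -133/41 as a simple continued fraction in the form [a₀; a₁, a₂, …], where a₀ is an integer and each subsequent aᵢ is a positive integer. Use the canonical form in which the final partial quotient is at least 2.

[-4; 1, 3, 10]

⌊-133/41⌋ = -4, remainder 31
⌊41/31⌋ = 1, remainder 10
⌊31/10⌋ = 3, remainder 1
⌊10/1⌋ = 10, remainder 0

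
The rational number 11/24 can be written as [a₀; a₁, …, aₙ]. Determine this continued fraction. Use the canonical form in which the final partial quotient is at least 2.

[0; 2, 5, 2]

11 = 0·24 + 11, so a_0 = 0
24 = 2·11 + 2, so a_1 = 2
11 = 5·2 + 1, so a_2 = 5
2 = 2·1 + 0, so a_3 = 2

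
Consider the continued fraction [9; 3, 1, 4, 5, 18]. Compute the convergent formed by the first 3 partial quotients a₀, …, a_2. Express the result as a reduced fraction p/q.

a_0 = 9: 9/1
a_1 = 3: 28/3
a_2 = 1: 37/4

37/4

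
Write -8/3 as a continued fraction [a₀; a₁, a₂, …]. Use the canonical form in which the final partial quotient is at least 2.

[-3; 3]

Apply division with remainder until the remainder is 0:
-8 = -3·3 + 1, so a_0 = -3
3 = 3·1 + 0, so a_1 = 3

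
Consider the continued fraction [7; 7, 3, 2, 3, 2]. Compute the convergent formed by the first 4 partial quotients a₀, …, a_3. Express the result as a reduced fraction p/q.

Start with 2.
3 + 1/(2/1) = 3 + 1/2 = 7/2
7 + 1/(7/2) = 7 + 2/7 = 51/7
7 + 1/(51/7) = 7 + 7/51 = 364/51

364/51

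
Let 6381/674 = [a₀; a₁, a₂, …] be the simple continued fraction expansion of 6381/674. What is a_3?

6

Run the Euclidean algorithm, recording each quotient:
6381 = 9·674 + 315, so a_0 = 9
674 = 2·315 + 44, so a_1 = 2
315 = 7·44 + 7, so a_2 = 7
44 = 6·7 + 2, so a_3 = 6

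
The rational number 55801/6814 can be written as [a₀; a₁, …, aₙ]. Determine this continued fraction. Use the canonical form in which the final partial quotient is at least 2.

[8; 5, 3, 2, 36, 2, 2]

55801 = 8·6814 + 1289, so a_0 = 8
6814 = 5·1289 + 369, so a_1 = 5
1289 = 3·369 + 182, so a_2 = 3
369 = 2·182 + 5, so a_3 = 2
182 = 36·5 + 2, so a_4 = 36
5 = 2·2 + 1, so a_5 = 2
2 = 2·1 + 0, so a_6 = 2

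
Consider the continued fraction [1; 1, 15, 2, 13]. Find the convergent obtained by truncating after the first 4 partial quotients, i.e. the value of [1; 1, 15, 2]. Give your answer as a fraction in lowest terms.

Use the convergent recurrence hₖ = aₖ·hₖ₋₁ + hₖ₋₂ (and likewise for the denominators kₖ):
a_0 = 1: 1/1
a_1 = 1: 2/1
a_2 = 15: 31/16
a_3 = 2: 64/33

64/33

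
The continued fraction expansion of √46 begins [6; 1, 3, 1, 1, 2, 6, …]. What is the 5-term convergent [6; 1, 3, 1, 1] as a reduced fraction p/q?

61/9

Starting at the tail and folding back:
Start with 1.
1 + 1/(1/1) = 1 + 1/1 = 2/1
3 + 1/(2/1) = 3 + 1/2 = 7/2
1 + 1/(7/2) = 1 + 2/7 = 9/7
6 + 1/(9/7) = 6 + 7/9 = 61/9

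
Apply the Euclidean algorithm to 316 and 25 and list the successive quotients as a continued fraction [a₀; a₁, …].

[12; 1, 1, 1, 3, 2]

⌊316/25⌋ = 12, remainder 16
⌊25/16⌋ = 1, remainder 9
⌊16/9⌋ = 1, remainder 7
⌊9/7⌋ = 1, remainder 2
⌊7/2⌋ = 3, remainder 1
⌊2/1⌋ = 2, remainder 0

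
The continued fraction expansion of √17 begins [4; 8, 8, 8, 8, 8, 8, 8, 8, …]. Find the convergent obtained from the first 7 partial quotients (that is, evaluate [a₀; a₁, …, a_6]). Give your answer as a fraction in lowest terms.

Starting at the tail and folding back:
Start with 8.
8 + 1/(8/1) = 8 + 1/8 = 65/8
8 + 1/(65/8) = 8 + 8/65 = 528/65
8 + 1/(528/65) = 8 + 65/528 = 4289/528
8 + 1/(4289/528) = 8 + 528/4289 = 34840/4289
8 + 1/(34840/4289) = 8 + 4289/34840 = 283009/34840
4 + 1/(283009/34840) = 4 + 34840/283009 = 1166876/283009

1166876/283009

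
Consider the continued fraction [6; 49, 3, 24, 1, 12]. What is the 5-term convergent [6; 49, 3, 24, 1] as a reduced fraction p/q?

Start with 1.
24 + 1/(1/1) = 24 + 1/1 = 25/1
3 + 1/(25/1) = 3 + 1/25 = 76/25
49 + 1/(76/25) = 49 + 25/76 = 3749/76
6 + 1/(3749/76) = 6 + 76/3749 = 22570/3749

22570/3749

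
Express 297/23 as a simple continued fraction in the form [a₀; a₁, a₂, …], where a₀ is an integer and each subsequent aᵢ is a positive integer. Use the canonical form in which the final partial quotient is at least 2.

[12; 1, 10, 2]

⌊297/23⌋ = 12, remainder 21
⌊23/21⌋ = 1, remainder 2
⌊21/2⌋ = 10, remainder 1
⌊2/1⌋ = 2, remainder 0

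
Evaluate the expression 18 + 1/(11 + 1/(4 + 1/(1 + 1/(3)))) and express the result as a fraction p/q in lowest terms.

Start with 3.
1 + 1/(3/1) = 1 + 1/3 = 4/3
4 + 1/(4/3) = 4 + 3/4 = 19/4
11 + 1/(19/4) = 11 + 4/19 = 213/19
18 + 1/(213/19) = 18 + 19/213 = 3853/213

3853/213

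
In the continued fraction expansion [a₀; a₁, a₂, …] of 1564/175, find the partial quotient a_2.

14

1564 = 8·175 + 164, so a_0 = 8
175 = 1·164 + 11, so a_1 = 1
164 = 14·11 + 10, so a_2 = 14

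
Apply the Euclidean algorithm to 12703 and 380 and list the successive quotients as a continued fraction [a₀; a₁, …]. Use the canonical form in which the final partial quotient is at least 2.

[33; 2, 3, 54]

⌊12703/380⌋ = 33, remainder 163
⌊380/163⌋ = 2, remainder 54
⌊163/54⌋ = 3, remainder 1
⌊54/1⌋ = 54, remainder 0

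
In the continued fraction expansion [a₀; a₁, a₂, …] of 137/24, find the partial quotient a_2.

⌊137/24⌋ = 5, remainder 17
⌊24/17⌋ = 1, remainder 7
⌊17/7⌋ = 2, remainder 3

2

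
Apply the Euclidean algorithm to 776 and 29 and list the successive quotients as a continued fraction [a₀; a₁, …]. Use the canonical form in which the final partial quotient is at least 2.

Run the Euclidean algorithm, recording each quotient:
776 ÷ 29 → quotient 26, remainder 22
29 ÷ 22 → quotient 1, remainder 7
22 ÷ 7 → quotient 3, remainder 1
7 ÷ 1 → quotient 7, remainder 0

[26; 1, 3, 7]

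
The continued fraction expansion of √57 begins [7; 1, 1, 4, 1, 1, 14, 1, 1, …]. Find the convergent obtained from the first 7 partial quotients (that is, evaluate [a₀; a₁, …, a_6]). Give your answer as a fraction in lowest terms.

2197/291

Starting at the tail and folding back:
Start with 14.
1 + 1/(14/1) = 1 + 1/14 = 15/14
1 + 1/(15/14) = 1 + 14/15 = 29/15
4 + 1/(29/15) = 4 + 15/29 = 131/29
1 + 1/(131/29) = 1 + 29/131 = 160/131
1 + 1/(160/131) = 1 + 131/160 = 291/160
7 + 1/(291/160) = 7 + 160/291 = 2197/291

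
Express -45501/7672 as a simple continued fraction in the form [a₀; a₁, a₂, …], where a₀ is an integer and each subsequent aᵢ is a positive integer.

[-6; 14, 2, 4, 3, 18]

-45501 = -6·7672 + 531, so a_0 = -6
7672 = 14·531 + 238, so a_1 = 14
531 = 2·238 + 55, so a_2 = 2
238 = 4·55 + 18, so a_3 = 4
55 = 3·18 + 1, so a_4 = 3
18 = 18·1 + 0, so a_5 = 18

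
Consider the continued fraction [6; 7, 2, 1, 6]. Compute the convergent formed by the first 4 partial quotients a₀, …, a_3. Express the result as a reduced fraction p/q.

135/22

a_0 = 6: 6/1
a_1 = 7: 43/7
a_2 = 2: 92/15
a_3 = 1: 135/22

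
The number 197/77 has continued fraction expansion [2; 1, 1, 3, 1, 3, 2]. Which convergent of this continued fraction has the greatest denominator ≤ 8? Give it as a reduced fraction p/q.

a_0 = 2: 2/1  (≤ bound)
a_1 = 1: 3/1  (≤ bound)
a_2 = 1: 5/2  (≤ bound)
a_3 = 3: 18/7  (≤ bound)
a_4 = 1: 23/9  (> 8, stop)

18/7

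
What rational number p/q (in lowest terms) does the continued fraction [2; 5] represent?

Start with 5.
2 + 1/(5/1) = 2 + 1/5 = 11/5

11/5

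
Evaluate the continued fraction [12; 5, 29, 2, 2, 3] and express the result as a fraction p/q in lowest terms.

30704/2517

a_0 = 12: 12/1
a_1 = 5: 61/5
a_2 = 29: 1781/146
a_3 = 2: 3623/297
a_4 = 2: 9027/740
a_5 = 3: 30704/2517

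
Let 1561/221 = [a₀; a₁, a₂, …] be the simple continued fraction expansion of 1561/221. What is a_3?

1561 = 7·221 + 14, so a_0 = 7
221 = 15·14 + 11, so a_1 = 15
14 = 1·11 + 3, so a_2 = 1
11 = 3·3 + 2, so a_3 = 3

3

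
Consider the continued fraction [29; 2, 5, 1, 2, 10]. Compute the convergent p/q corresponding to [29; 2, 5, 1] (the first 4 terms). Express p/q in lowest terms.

Starting at the tail and folding back:
Start with 1.
5 + 1/(1/1) = 5 + 1/1 = 6/1
2 + 1/(6/1) = 2 + 1/6 = 13/6
29 + 1/(13/6) = 29 + 6/13 = 383/13

383/13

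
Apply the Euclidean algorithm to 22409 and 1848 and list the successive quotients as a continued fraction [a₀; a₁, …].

[12; 7, 1, 13, 1, 1, 3, 2]

22409 ÷ 1848 → quotient 12, remainder 233
1848 ÷ 233 → quotient 7, remainder 217
233 ÷ 217 → quotient 1, remainder 16
217 ÷ 16 → quotient 13, remainder 9
16 ÷ 9 → quotient 1, remainder 7
9 ÷ 7 → quotient 1, remainder 2
7 ÷ 2 → quotient 3, remainder 1
2 ÷ 1 → quotient 2, remainder 0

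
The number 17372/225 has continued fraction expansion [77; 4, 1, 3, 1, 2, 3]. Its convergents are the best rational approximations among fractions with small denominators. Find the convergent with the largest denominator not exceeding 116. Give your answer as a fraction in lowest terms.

a_0 = 77: 77/1  (≤ bound)
a_1 = 4: 309/4  (≤ bound)
a_2 = 1: 386/5  (≤ bound)
a_3 = 3: 1467/19  (≤ bound)
a_4 = 1: 1853/24  (≤ bound)
a_5 = 2: 5173/67  (≤ bound)
a_6 = 3: 17372/225  (> 116, stop)

5173/67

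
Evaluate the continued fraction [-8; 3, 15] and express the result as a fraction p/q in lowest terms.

-353/46

Start with 15.
3 + 1/(15/1) = 3 + 1/15 = 46/15
-8 + 1/(46/15) = -8 + 15/46 = -353/46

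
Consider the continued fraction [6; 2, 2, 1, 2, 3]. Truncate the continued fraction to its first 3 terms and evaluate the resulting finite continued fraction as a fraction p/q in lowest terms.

Work from the innermost term outward:
Start with 2.
2 + 1/(2/1) = 2 + 1/2 = 5/2
6 + 1/(5/2) = 6 + 2/5 = 32/5

32/5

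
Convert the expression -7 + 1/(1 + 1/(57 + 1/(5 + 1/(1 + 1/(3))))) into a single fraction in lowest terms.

Collapse the nested fraction from the inside out:
Start with 3.
1 + 1/(3/1) = 1 + 1/3 = 4/3
5 + 1/(4/3) = 5 + 3/4 = 23/4
57 + 1/(23/4) = 57 + 4/23 = 1315/23
1 + 1/(1315/23) = 1 + 23/1315 = 1338/1315
-7 + 1/(1338/1315) = -7 + 1315/1338 = -8051/1338

-8051/1338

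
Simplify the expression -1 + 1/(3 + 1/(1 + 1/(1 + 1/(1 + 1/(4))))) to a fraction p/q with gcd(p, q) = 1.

Work from the innermost term outward:
Start with 4.
1 + 1/(4/1) = 1 + 1/4 = 5/4
1 + 1/(5/4) = 1 + 4/5 = 9/5
1 + 1/(9/5) = 1 + 5/9 = 14/9
3 + 1/(14/9) = 3 + 9/14 = 51/14
-1 + 1/(51/14) = -1 + 14/51 = -37/51

-37/51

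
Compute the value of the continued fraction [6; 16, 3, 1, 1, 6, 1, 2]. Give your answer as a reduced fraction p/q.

15002/2475

a_0 = 6: 6/1
a_1 = 16: 97/16
a_2 = 3: 297/49
a_3 = 1: 394/65
a_4 = 1: 691/114
a_5 = 6: 4540/749
a_6 = 1: 5231/863
a_7 = 2: 15002/2475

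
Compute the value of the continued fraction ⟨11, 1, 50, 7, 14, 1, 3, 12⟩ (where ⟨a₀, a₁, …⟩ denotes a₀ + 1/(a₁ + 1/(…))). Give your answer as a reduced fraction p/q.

Start with 12.
3 + 1/(12/1) = 3 + 1/12 = 37/12
1 + 1/(37/12) = 1 + 12/37 = 49/37
14 + 1/(49/37) = 14 + 37/49 = 723/49
7 + 1/(723/49) = 7 + 49/723 = 5110/723
50 + 1/(5110/723) = 50 + 723/5110 = 256223/5110
1 + 1/(256223/5110) = 1 + 5110/256223 = 261333/256223
11 + 1/(261333/256223) = 11 + 256223/261333 = 3130886/261333

3130886/261333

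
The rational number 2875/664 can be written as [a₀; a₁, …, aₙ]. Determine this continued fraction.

2875 ÷ 664 → quotient 4, remainder 219
664 ÷ 219 → quotient 3, remainder 7
219 ÷ 7 → quotient 31, remainder 2
7 ÷ 2 → quotient 3, remainder 1
2 ÷ 1 → quotient 2, remainder 0

[4; 3, 31, 3, 2]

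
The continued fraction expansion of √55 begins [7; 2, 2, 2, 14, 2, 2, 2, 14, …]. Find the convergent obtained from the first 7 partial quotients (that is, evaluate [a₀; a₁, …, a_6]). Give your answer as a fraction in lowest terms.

6593/889

Use the convergent recurrence hₖ = aₖ·hₖ₋₁ + hₖ₋₂ (and likewise for the denominators kₖ):
a_0 = 7: 7/1
a_1 = 2: 15/2
a_2 = 2: 37/5
a_3 = 2: 89/12
a_4 = 14: 1283/173
a_5 = 2: 2655/358
a_6 = 2: 6593/889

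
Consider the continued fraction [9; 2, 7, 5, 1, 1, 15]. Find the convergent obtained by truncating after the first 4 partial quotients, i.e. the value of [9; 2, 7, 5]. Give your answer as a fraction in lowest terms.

Build up convergents one term at a time:
a_0 = 9: 9/1
a_1 = 2: 19/2
a_2 = 7: 142/15
a_3 = 5: 729/77

729/77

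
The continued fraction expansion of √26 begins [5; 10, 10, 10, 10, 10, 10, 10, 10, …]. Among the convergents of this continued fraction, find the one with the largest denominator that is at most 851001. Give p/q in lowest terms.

a_0 = 5: 5/1  (≤ bound)
a_1 = 10: 51/10  (≤ bound)
a_2 = 10: 515/101  (≤ bound)
a_3 = 10: 5201/1020  (≤ bound)
a_4 = 10: 52525/10301  (≤ bound)
a_5 = 10: 530451/104030  (≤ bound)
a_6 = 10: 5357035/1050601  (> 851001, stop)

530451/104030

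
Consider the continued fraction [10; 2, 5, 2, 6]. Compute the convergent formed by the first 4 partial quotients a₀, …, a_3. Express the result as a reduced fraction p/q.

a_0 = 10: 10/1
a_1 = 2: 21/2
a_2 = 5: 115/11
a_3 = 2: 251/24

251/24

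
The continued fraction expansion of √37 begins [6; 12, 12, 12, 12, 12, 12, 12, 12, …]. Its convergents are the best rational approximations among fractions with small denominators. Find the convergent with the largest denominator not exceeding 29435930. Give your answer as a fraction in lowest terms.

18798954/3090529

List convergents until the denominator exceeds the bound:
a_0 = 6: 6/1  (≤ bound)
a_1 = 12: 73/12  (≤ bound)
a_2 = 12: 882/145  (≤ bound)
a_3 = 12: 10657/1752  (≤ bound)
a_4 = 12: 128766/21169  (≤ bound)
a_5 = 12: 1555849/255780  (≤ bound)
a_6 = 12: 18798954/3090529  (≤ bound)
a_7 = 12: 227143297/37342128  (> 29435930, stop)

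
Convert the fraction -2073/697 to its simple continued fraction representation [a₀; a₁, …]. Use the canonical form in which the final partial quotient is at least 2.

-2073 ÷ 697 → quotient -3, remainder 18
697 ÷ 18 → quotient 38, remainder 13
18 ÷ 13 → quotient 1, remainder 5
13 ÷ 5 → quotient 2, remainder 3
5 ÷ 3 → quotient 1, remainder 2
3 ÷ 2 → quotient 1, remainder 1
2 ÷ 1 → quotient 2, remainder 0

[-3; 38, 1, 2, 1, 1, 2]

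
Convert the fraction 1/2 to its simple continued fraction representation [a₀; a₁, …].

[0; 2]

1 = 0·2 + 1, so a_0 = 0
2 = 2·1 + 0, so a_1 = 2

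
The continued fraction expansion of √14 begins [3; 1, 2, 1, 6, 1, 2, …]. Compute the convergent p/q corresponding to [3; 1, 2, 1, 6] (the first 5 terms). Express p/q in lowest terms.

Start with 6.
1 + 1/(6/1) = 1 + 1/6 = 7/6
2 + 1/(7/6) = 2 + 6/7 = 20/7
1 + 1/(20/7) = 1 + 7/20 = 27/20
3 + 1/(27/20) = 3 + 20/27 = 101/27

101/27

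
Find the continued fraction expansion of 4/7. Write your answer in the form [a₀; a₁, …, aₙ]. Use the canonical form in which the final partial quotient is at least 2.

4 ÷ 7 → quotient 0, remainder 4
7 ÷ 4 → quotient 1, remainder 3
4 ÷ 3 → quotient 1, remainder 1
3 ÷ 1 → quotient 3, remainder 0

[0; 1, 1, 3]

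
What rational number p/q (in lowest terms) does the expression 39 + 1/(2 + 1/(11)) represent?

908/23

Use the convergent recurrence hₖ = aₖ·hₖ₋₁ + hₖ₋₂ (and likewise for the denominators kₖ):
a_0 = 39: 39/1
a_1 = 2: 79/2
a_2 = 11: 908/23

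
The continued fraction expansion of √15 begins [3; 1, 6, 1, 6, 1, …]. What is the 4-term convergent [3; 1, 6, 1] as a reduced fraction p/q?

31/8

Use the convergent recurrence hₖ = aₖ·hₖ₋₁ + hₖ₋₂ (and likewise for the denominators kₖ):
a_0 = 3: 3/1
a_1 = 1: 4/1
a_2 = 6: 27/7
a_3 = 1: 31/8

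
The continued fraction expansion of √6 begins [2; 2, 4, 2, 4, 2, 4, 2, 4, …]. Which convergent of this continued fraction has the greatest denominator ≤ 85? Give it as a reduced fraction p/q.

49/20

a_0 = 2: 2/1  (≤ bound)
a_1 = 2: 5/2  (≤ bound)
a_2 = 4: 22/9  (≤ bound)
a_3 = 2: 49/20  (≤ bound)
a_4 = 4: 218/89  (> 85, stop)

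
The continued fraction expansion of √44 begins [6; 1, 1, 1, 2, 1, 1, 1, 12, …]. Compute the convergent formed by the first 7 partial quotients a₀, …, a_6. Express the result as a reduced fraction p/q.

Compute successive convergents:
a_0 = 6: 6/1
a_1 = 1: 7/1
a_2 = 1: 13/2
a_3 = 1: 20/3
a_4 = 2: 53/8
a_5 = 1: 73/11
a_6 = 1: 126/19

126/19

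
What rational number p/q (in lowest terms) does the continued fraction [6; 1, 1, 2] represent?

33/5

Collapse the nested fraction from the inside out:
Start with 2.
1 + 1/(2/1) = 1 + 1/2 = 3/2
1 + 1/(3/2) = 1 + 2/3 = 5/3
6 + 1/(5/3) = 6 + 3/5 = 33/5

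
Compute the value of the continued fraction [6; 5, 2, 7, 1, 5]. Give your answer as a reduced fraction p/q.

a_0 = 6: 6/1
a_1 = 5: 31/5
a_2 = 2: 68/11
a_3 = 7: 507/82
a_4 = 1: 575/93
a_5 = 5: 3382/547

3382/547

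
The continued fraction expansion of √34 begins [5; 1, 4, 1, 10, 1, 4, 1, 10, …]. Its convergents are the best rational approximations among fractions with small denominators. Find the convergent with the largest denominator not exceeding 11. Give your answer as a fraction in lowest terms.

35/6

a_0 = 5: 5/1  (≤ bound)
a_1 = 1: 6/1  (≤ bound)
a_2 = 4: 29/5  (≤ bound)
a_3 = 1: 35/6  (≤ bound)
a_4 = 10: 379/65  (> 11, stop)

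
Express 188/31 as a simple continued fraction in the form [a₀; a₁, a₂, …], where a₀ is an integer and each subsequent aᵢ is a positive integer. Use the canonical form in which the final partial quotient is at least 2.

188 ÷ 31 → quotient 6, remainder 2
31 ÷ 2 → quotient 15, remainder 1
2 ÷ 1 → quotient 2, remainder 0

[6; 15, 2]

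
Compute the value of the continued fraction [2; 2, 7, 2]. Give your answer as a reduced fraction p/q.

a_0 = 2: 2/1
a_1 = 2: 5/2
a_2 = 7: 37/15
a_3 = 2: 79/32

79/32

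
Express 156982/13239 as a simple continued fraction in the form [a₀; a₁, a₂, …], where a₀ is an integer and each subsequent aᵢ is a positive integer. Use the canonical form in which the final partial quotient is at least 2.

[11; 1, 6, 50, 1, 36]

156982 = 11·13239 + 11353, so a_0 = 11
13239 = 1·11353 + 1886, so a_1 = 1
11353 = 6·1886 + 37, so a_2 = 6
1886 = 50·37 + 36, so a_3 = 50
37 = 1·36 + 1, so a_4 = 1
36 = 36·1 + 0, so a_5 = 36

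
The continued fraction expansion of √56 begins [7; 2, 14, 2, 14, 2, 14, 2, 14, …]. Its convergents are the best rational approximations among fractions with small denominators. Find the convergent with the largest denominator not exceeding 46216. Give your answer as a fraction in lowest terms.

List convergents until the denominator exceeds the bound:
a_0 = 7: 7/1  (≤ bound)
a_1 = 2: 15/2  (≤ bound)
a_2 = 14: 217/29  (≤ bound)
a_3 = 2: 449/60  (≤ bound)
a_4 = 14: 6503/869  (≤ bound)
a_5 = 2: 13455/1798  (≤ bound)
a_6 = 14: 194873/26041  (≤ bound)
a_7 = 2: 403201/53880  (> 46216, stop)

194873/26041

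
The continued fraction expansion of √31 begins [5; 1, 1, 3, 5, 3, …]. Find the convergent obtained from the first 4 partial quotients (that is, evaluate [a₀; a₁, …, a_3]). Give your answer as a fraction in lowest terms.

39/7

Use the convergent recurrence hₖ = aₖ·hₖ₋₁ + hₖ₋₂ (and likewise for the denominators kₖ):
a_0 = 5: 5/1
a_1 = 1: 6/1
a_2 = 1: 11/2
a_3 = 3: 39/7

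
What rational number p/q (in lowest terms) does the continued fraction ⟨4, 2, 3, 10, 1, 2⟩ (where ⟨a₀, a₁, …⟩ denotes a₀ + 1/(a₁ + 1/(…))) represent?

Build up convergents one term at a time:
a_0 = 4: 4/1
a_1 = 2: 9/2
a_2 = 3: 31/7
a_3 = 10: 319/72
a_4 = 1: 350/79
a_5 = 2: 1019/230

1019/230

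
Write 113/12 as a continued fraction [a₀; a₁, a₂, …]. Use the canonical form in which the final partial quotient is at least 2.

Repeatedly divide and take the remainder:
113 = 9·12 + 5, so a_0 = 9
12 = 2·5 + 2, so a_1 = 2
5 = 2·2 + 1, so a_2 = 2
2 = 2·1 + 0, so a_3 = 2

[9; 2, 2, 2]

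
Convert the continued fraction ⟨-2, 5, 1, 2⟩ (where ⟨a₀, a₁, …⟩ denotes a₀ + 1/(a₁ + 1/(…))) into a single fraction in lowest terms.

-31/17

Use the convergent recurrence hₖ = aₖ·hₖ₋₁ + hₖ₋₂ (and likewise for the denominators kₖ):
a_0 = -2: -2/1
a_1 = 5: -9/5
a_2 = 1: -11/6
a_3 = 2: -31/17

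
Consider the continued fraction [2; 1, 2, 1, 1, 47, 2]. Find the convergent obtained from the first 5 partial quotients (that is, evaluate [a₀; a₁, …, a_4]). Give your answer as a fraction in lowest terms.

19/7

Start with 1.
1 + 1/(1/1) = 1 + 1/1 = 2/1
2 + 1/(2/1) = 2 + 1/2 = 5/2
1 + 1/(5/2) = 1 + 2/5 = 7/5
2 + 1/(7/5) = 2 + 5/7 = 19/7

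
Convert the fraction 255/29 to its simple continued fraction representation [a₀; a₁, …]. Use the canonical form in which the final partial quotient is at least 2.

⌊255/29⌋ = 8, remainder 23
⌊29/23⌋ = 1, remainder 6
⌊23/6⌋ = 3, remainder 5
⌊6/5⌋ = 1, remainder 1
⌊5/1⌋ = 5, remainder 0

[8; 1, 3, 1, 5]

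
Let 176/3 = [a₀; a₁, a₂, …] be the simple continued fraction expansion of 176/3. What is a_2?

2

Repeatedly divide and take the remainder:
⌊176/3⌋ = 58, remainder 2
⌊3/2⌋ = 1, remainder 1
⌊2/1⌋ = 2, remainder 0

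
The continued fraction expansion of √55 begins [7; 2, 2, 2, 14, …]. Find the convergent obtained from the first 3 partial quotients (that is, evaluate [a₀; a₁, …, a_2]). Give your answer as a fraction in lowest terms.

37/5

Starting at the tail and folding back:
Start with 2.
2 + 1/(2/1) = 2 + 1/2 = 5/2
7 + 1/(5/2) = 7 + 2/5 = 37/5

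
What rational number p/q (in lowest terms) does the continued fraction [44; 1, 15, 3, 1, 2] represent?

8044/179

Start with 2.
1 + 1/(2/1) = 1 + 1/2 = 3/2
3 + 1/(3/2) = 3 + 2/3 = 11/3
15 + 1/(11/3) = 15 + 3/11 = 168/11
1 + 1/(168/11) = 1 + 11/168 = 179/168
44 + 1/(179/168) = 44 + 168/179 = 8044/179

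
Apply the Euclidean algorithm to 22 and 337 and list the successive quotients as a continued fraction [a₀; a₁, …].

[0; 15, 3, 7]

Run the Euclidean algorithm, recording each quotient:
22 ÷ 337 → quotient 0, remainder 22
337 ÷ 22 → quotient 15, remainder 7
22 ÷ 7 → quotient 3, remainder 1
7 ÷ 1 → quotient 7, remainder 0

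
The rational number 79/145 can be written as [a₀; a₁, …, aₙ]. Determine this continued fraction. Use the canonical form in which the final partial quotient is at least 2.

79 ÷ 145 → quotient 0, remainder 79
145 ÷ 79 → quotient 1, remainder 66
79 ÷ 66 → quotient 1, remainder 13
66 ÷ 13 → quotient 5, remainder 1
13 ÷ 1 → quotient 13, remainder 0

[0; 1, 1, 5, 13]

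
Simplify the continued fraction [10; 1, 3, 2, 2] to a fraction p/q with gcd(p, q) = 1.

237/22

a_0 = 10: 10/1
a_1 = 1: 11/1
a_2 = 3: 43/4
a_3 = 2: 97/9
a_4 = 2: 237/22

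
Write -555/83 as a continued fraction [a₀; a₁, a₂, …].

[-7; 3, 5, 5]

-555 ÷ 83 → quotient -7, remainder 26
83 ÷ 26 → quotient 3, remainder 5
26 ÷ 5 → quotient 5, remainder 1
5 ÷ 1 → quotient 5, remainder 0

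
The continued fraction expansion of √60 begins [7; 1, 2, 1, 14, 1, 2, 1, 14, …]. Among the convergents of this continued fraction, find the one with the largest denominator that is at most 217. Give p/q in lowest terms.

1433/185

List convergents until the denominator exceeds the bound:
a_0 = 7: 7/1  (≤ bound)
a_1 = 1: 8/1  (≤ bound)
a_2 = 2: 23/3  (≤ bound)
a_3 = 1: 31/4  (≤ bound)
a_4 = 14: 457/59  (≤ bound)
a_5 = 1: 488/63  (≤ bound)
a_6 = 2: 1433/185  (≤ bound)
a_7 = 1: 1921/248  (> 217, stop)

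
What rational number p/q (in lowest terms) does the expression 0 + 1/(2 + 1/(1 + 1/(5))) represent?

Work from the innermost term outward:
Start with 5.
1 + 1/(5/1) = 1 + 1/5 = 6/5
2 + 1/(6/5) = 2 + 5/6 = 17/6
0 + 1/(17/6) = 0 + 6/17 = 6/17

6/17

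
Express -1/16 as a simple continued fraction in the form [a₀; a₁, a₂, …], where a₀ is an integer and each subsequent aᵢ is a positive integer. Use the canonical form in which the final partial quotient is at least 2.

-1 ÷ 16 → quotient -1, remainder 15
16 ÷ 15 → quotient 1, remainder 1
15 ÷ 1 → quotient 15, remainder 0

[-1; 1, 15]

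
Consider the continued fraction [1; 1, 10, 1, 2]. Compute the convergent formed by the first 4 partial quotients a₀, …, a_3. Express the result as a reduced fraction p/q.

23/12

Collapse the nested fraction from the inside out:
Start with 1.
10 + 1/(1/1) = 10 + 1/1 = 11/1
1 + 1/(11/1) = 1 + 1/11 = 12/11
1 + 1/(12/11) = 1 + 11/12 = 23/12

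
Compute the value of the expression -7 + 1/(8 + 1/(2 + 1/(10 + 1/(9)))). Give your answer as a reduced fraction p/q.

-11142/1619

Start with 9.
10 + 1/(9/1) = 10 + 1/9 = 91/9
2 + 1/(91/9) = 2 + 9/91 = 191/91
8 + 1/(191/91) = 8 + 91/191 = 1619/191
-7 + 1/(1619/191) = -7 + 191/1619 = -11142/1619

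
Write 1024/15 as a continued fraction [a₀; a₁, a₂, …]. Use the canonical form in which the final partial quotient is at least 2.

Run the Euclidean algorithm, recording each quotient:
⌊1024/15⌋ = 68, remainder 4
⌊15/4⌋ = 3, remainder 3
⌊4/3⌋ = 1, remainder 1
⌊3/1⌋ = 3, remainder 0

[68; 3, 1, 3]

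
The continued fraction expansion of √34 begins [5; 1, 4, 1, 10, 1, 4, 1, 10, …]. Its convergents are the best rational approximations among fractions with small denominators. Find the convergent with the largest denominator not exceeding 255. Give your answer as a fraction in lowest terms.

414/71

a_0 = 5: 5/1  (≤ bound)
a_1 = 1: 6/1  (≤ bound)
a_2 = 4: 29/5  (≤ bound)
a_3 = 1: 35/6  (≤ bound)
a_4 = 10: 379/65  (≤ bound)
a_5 = 1: 414/71  (≤ bound)
a_6 = 4: 2035/349  (> 255, stop)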